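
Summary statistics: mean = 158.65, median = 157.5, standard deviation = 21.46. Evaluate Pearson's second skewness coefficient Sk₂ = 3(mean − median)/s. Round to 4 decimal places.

0.1608

Sk₂ = 3(158.65 − 157.5) / 21.46 = 3 × 1.1500 / 21.46
    = 3.4500 / 21.46 ≈ 0.1608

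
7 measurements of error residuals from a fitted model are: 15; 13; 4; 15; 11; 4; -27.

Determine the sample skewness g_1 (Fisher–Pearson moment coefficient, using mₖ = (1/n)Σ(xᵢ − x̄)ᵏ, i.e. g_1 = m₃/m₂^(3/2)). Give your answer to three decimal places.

-1.646

x̄ = (15 + 13 + 4 + 15 + 11 + 4 - 27) / 7 = 5.0000
deviations (xᵢ − x̄): 10.0000, 8.0000, -1.0000, 10.0000, 6.0000, -1.0000, -32.0000
Σ(xᵢ − x̄)² = 1326.0000 ⇒ m₂ = 1326.0000/7 = 189.42857
Σ(xᵢ − x̄)³ = -30042.0000 ⇒ m₃ = -30042.0000/7 = -4291.71429
m₂^(3/2) = 189.42857^(1.5) = 2607.16325
g_1 = m₃ / m₂^(3/2) = -4291.71429 / 2607.16325 ≈ -1.646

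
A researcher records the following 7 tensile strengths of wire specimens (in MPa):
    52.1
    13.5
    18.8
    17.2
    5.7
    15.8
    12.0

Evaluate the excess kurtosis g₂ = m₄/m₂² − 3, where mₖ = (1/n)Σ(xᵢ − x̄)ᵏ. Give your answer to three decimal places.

x̄ = 19.3000
Σ(xᵢ − x̄)² = 1364.6400 ⇒ m₂ = 194.94857
Σ(xᵢ − x̄)⁴ = 1195782.9540 ⇒ m₄ = 170826.13629
m₂² = 38004.94550
g₂ = m₄/m₂² − 3 = 4.49484 − 3 ≈ 1.495

1.495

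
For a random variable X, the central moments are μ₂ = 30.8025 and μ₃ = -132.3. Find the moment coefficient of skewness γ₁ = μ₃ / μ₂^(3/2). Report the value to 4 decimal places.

-0.7739

σ = √μ₂ = √30.8025 = 5.55000
σ³ = μ₂^(3/2) = 170.95388
γ₁ = μ₃/σ³ = -132.3 / 170.95388 ≈ -0.7739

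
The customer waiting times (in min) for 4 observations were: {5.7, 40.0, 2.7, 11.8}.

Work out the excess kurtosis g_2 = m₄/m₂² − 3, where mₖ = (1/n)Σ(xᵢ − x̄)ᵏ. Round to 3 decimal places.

-0.803

x̄ = 15.0500
Σ(xᵢ − x̄)² = 873.0100 ⇒ m₂ = 218.25250
Σ(xᵢ − x̄)⁴ = 418526.7354 ⇒ m₄ = 104631.68386
m₂² = 47634.15376
g_2 = m₄/m₂² − 3 = 2.19657 − 3 ≈ -0.803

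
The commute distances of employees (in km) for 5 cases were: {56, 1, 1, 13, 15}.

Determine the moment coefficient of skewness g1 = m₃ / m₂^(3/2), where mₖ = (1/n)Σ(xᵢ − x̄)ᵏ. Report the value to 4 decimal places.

1.1978

x̄ = (56 + 1 + 1 + 13 + 15) / 5 = 17.2000
deviations (xᵢ − x̄): 38.8000, -16.2000, -16.2000, -4.2000, -2.2000
Σ(xᵢ − x̄)² = 2052.8000 ⇒ m₂ = 2052.8000/5 = 410.56000
Σ(xᵢ − x̄)³ = 49823.2800 ⇒ m₃ = 49823.2800/5 = 9964.65600
m₂^(3/2) = 410.56000^(1.5) = 8318.88177
g1 = m₃ / m₂^(3/2) = 9964.65600 / 8318.88177 ≈ 1.1978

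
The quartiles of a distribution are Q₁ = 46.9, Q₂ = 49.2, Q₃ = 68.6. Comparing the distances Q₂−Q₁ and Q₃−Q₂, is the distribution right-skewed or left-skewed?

Q₂ − Q₁ = 2.3;  Q₃ − Q₂ = 19.4
Q₃ − Q₂ > Q₂ − Q₁ ⇒ the upper half is more spread out ⇒ right-skewed.

right-skewed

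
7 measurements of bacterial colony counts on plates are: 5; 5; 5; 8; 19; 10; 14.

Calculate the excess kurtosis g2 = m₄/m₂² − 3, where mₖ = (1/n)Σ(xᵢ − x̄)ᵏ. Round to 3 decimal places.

x̄ = 9.4286
Σ(xᵢ − x̄)² = 173.7143 ⇒ m₂ = 24.81633
Σ(xᵢ − x̄)⁴ = 9987.7201 ⇒ m₄ = 1426.81716
m₂² = 615.85006
g2 = m₄/m₂² − 3 = 2.31683 − 3 ≈ -0.683

-0.683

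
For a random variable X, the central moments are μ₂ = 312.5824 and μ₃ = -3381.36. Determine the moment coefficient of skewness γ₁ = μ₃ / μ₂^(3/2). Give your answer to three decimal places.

σ = √μ₂ = √312.5824 = 17.68000
σ³ = μ₂^(3/2) = 5526.45683
γ₁ = μ₃/σ³ = -3381.36 / 5526.45683 ≈ -0.612

-0.612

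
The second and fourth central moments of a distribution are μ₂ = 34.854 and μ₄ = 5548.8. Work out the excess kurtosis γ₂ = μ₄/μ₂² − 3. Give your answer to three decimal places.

1.568

μ₂² = 34.854² = 1214.80132
μ₄/μ₂² = 5548.8 / 1214.80132 = 4.56766
γ₂ = 4.56766 − 3 ≈ 1.568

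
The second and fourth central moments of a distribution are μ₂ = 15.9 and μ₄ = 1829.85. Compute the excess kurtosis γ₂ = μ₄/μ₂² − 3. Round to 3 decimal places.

4.238

μ₂² = 15.9² = 252.81000
μ₄/μ₂² = 1829.85 / 252.81000 = 7.23804
γ₂ = 7.23804 − 3 ≈ 4.238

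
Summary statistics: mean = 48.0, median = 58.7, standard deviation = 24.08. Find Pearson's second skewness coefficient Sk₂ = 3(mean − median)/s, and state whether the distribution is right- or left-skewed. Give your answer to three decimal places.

Sk₂ = 3(48.0 − 58.7) / 24.08 = 3 × -10.7000 / 24.08
    = -32.1000 / 24.08 ≈ -1.333
Sk₂ < 0 ⇒ mean < median ⇒ left-skewed (negative skew).

-1.333, left-skewed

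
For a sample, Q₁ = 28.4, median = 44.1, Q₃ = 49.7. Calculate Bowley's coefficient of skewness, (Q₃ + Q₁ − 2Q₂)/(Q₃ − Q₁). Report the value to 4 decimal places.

-0.4742

numerator: Q₃ + Q₁ − 2Q₂ = 49.7 + 28.4 − 2×44.1 = -10.1000
denominator: Q₃ − Q₁ = 49.7 − 28.4 = 21.3000
Bowley skewness = -10.1000 / 21.3000 ≈ -0.4742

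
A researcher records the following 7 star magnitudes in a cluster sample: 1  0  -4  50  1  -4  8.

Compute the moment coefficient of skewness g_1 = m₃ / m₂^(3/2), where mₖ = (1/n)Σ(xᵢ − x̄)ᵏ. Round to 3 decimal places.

1.863

x̄ = (1 + 0 - 4 + 50 + 1 - 4 + 8) / 7 = 7.4286
deviations (xᵢ − x̄): -6.4286, -7.4286, -11.4286, 42.5714, -6.4286, -11.4286, 0.5714
Σ(xᵢ − x̄)² = 2211.7143 ⇒ m₂ = 2211.7143/7 = 315.95918
Σ(xᵢ − x̄)³ = 73226.8163 ⇒ m₃ = 73226.8163/7 = 10460.97376
m₂^(3/2) = 315.95918^(1.5) = 5616.25056
g_1 = m₃ / m₂^(3/2) = 10460.97376 / 5616.25056 ≈ 1.863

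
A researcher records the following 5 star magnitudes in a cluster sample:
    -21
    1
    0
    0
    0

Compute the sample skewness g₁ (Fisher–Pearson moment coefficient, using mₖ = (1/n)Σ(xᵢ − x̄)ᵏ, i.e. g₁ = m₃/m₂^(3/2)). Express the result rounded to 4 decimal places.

x̄ = (-21 + 1 + 0 + 0 + 0) / 5 = -4.0000
deviations (xᵢ − x̄): -17.0000, 5.0000, 4.0000, 4.0000, 4.0000
Σ(xᵢ − x̄)² = 362.0000 ⇒ m₂ = 362.0000/5 = 72.40000
Σ(xᵢ − x̄)³ = -4596.0000 ⇒ m₃ = -4596.0000/5 = -919.20000
m₂^(3/2) = 72.40000^(1.5) = 616.03849
g₁ = m₃ / m₂^(3/2) = -919.20000 / 616.03849 ≈ -1.4921

-1.4921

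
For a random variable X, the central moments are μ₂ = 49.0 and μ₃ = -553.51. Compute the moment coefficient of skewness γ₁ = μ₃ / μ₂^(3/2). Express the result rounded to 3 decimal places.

-1.614

σ = √μ₂ = √49.0 = 7.00000
σ³ = μ₂^(3/2) = 343.00000
γ₁ = μ₃/σ³ = -553.51 / 343.00000 ≈ -1.614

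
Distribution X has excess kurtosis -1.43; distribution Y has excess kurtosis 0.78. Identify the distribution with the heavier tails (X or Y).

Higher excess kurtosis ⇒ heavier tails relative to the normal distribution.
-1.43 vs 0.78: the larger is 0.78, so Y has heavier tails. (Y is leptokurtic — heavier-than-normal tails; the other is platykurtic.)

Y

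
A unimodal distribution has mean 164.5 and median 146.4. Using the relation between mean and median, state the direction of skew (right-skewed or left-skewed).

right-skewed

mean − median = 164.5 − 146.4 = 18.1
mean > median ⇒ the longer tail is on the right ⇒ right-skewed (positively skewed).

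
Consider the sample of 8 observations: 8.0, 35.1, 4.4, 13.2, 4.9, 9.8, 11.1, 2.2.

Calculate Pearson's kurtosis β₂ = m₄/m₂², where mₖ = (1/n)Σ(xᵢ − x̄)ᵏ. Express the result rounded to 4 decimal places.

x̄ = 11.0875
Σ(xᵢ − x̄)² = 754.2488 ⇒ m₂ = 94.28109
Σ(xᵢ − x̄)⁴ = 342286.1939 ⇒ m₄ = 42785.77423
m₂² = 8888.92464
β₂ = m₄/m₂² = 42785.77423 / 8888.92464 ≈ 4.8134

4.8134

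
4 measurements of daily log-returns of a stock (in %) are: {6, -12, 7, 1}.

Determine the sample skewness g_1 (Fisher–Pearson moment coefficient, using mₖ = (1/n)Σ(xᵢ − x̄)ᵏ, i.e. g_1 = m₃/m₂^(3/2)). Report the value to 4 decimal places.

x̄ = (6 - 12 + 7 + 1) / 4 = 0.5000
deviations (xᵢ − x̄): 5.5000, -12.5000, 6.5000, 0.5000
Σ(xᵢ − x̄)² = 229.0000 ⇒ m₂ = 229.0000/4 = 57.25000
Σ(xᵢ − x̄)³ = -1512.0000 ⇒ m₃ = -1512.0000/4 = -378.00000
m₂^(3/2) = 57.25000^(1.5) = 433.17485
g_1 = m₃ / m₂^(3/2) = -378.00000 / 433.17485 ≈ -0.8726

-0.8726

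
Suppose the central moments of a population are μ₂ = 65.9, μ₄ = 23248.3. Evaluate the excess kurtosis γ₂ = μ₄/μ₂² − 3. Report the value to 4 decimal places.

μ₂² = 65.9² = 4342.81000
μ₄/μ₂² = 23248.3 / 4342.81000 = 5.35329
γ₂ = 5.35329 − 3 ≈ 2.3533

2.3533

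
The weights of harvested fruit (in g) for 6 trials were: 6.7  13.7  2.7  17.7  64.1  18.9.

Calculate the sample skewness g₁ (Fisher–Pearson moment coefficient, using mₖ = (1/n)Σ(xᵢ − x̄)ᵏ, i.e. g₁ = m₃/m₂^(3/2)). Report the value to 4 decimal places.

x̄ = (6.7 + 13.7 + 2.7 + 17.7 + 64.1 + 18.9) / 6 = 20.6333
deviations (xᵢ − x̄): -13.9333, -6.9333, -17.9333, -2.9333, 43.4667, -1.7333
Σ(xᵢ − x̄)² = 2464.7733 ⇒ m₂ = 2464.7733/6 = 410.79556
Σ(xᵢ − x̄)³ = 73287.6284 ⇒ m₃ = 73287.6284/6 = 12214.60474
m₂^(3/2) = 410.79556^(1.5) = 8326.04214
g₁ = m₃ / m₂^(3/2) = 12214.60474 / 8326.04214 ≈ 1.4670

1.4670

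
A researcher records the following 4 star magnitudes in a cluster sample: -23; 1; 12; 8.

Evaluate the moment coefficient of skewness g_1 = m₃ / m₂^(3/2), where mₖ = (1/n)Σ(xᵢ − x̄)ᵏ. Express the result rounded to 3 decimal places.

x̄ = (-23 + 1 + 12 + 8) / 4 = -0.5000
deviations (xᵢ − x̄): -22.5000, 1.5000, 12.5000, 8.5000
Σ(xᵢ − x̄)² = 737.0000 ⇒ m₂ = 737.0000/4 = 184.25000
Σ(xᵢ − x̄)³ = -8820.0000 ⇒ m₃ = -8820.0000/4 = -2205.00000
m₂^(3/2) = 184.25000^(1.5) = 2500.98591
g_1 = m₃ / m₂^(3/2) = -2205.00000 / 2500.98591 ≈ -0.882

-0.882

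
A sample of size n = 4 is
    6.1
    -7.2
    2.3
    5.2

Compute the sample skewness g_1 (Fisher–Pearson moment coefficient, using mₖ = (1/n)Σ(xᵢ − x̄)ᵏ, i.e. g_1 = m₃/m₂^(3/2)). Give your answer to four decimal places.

x̄ = (6.1 - 7.2 + 2.3 + 5.2) / 4 = 1.6000
deviations (xᵢ − x̄): 4.5000, -8.8000, 0.7000, 3.6000
Σ(xᵢ − x̄)² = 111.1400 ⇒ m₂ = 111.1400/4 = 27.78500
Σ(xᵢ − x̄)³ = -543.3480 ⇒ m₃ = -543.3480/4 = -135.83700
m₂^(3/2) = 27.78500^(1.5) = 146.45884
g_1 = m₃ / m₂^(3/2) = -135.83700 / 146.45884 ≈ -0.9275

-0.9275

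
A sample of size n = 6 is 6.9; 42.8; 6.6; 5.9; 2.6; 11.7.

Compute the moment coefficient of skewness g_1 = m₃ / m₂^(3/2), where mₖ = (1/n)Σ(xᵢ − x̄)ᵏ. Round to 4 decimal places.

x̄ = (6.9 + 42.8 + 6.6 + 5.9 + 2.6 + 11.7) / 6 = 12.7500
deviations (xᵢ − x̄): -5.8500, 30.0500, -6.1500, -6.8500, -10.1500, -1.0500
Σ(xᵢ − x̄)² = 1126.0950 ⇒ m₂ = 1126.0950/6 = 187.68250
Σ(xᵢ − x̄)³ = 25334.1600 ⇒ m₃ = 25334.1600/6 = 4222.36000
m₂^(3/2) = 187.68250^(1.5) = 2571.19888
g_1 = m₃ / m₂^(3/2) = 4222.36000 / 2571.19888 ≈ 1.6422

1.6422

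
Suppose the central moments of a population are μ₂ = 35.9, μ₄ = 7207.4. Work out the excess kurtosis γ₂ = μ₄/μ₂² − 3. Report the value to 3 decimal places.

μ₂² = 35.9² = 1288.81000
μ₄/μ₂² = 7207.4 / 1288.81000 = 5.59229
γ₂ = 5.59229 − 3 ≈ 2.592

2.592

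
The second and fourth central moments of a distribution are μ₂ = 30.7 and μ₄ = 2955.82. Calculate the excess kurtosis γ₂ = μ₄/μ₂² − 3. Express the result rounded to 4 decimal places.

0.1362

μ₂² = 30.7² = 942.49000
μ₄/μ₂² = 2955.82 / 942.49000 = 3.13618
γ₂ = 3.13618 − 3 ≈ 0.1362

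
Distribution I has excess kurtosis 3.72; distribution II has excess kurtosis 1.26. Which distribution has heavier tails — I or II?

I

Higher excess kurtosis ⇒ heavier tails relative to the normal distribution.
3.72 vs 1.26: the larger is 3.72, so I has heavier tails.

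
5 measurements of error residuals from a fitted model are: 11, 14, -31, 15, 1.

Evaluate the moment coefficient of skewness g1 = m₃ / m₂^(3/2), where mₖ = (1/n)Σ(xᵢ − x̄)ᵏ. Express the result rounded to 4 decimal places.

-1.2236

x̄ = (11 + 14 - 31 + 15 + 1) / 5 = 2.0000
deviations (xᵢ − x̄): 9.0000, 12.0000, -33.0000, 13.0000, -1.0000
Σ(xᵢ − x̄)² = 1484.0000 ⇒ m₂ = 1484.0000/5 = 296.80000
Σ(xᵢ − x̄)³ = -31284.0000 ⇒ m₃ = -31284.0000/5 = -6256.80000
m₂^(3/2) = 296.80000^(1.5) = 5113.23608
g1 = m₃ / m₂^(3/2) = -6256.80000 / 5113.23608 ≈ -1.2236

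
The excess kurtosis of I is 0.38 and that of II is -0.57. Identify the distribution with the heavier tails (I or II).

I

Higher excess kurtosis ⇒ heavier tails relative to the normal distribution.
0.38 vs -0.57: the larger is 0.38, so I has heavier tails. (I is leptokurtic — heavier-than-normal tails; the other is platykurtic.)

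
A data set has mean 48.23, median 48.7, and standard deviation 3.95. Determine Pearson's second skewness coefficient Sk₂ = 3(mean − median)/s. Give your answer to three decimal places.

Sk₂ = 3(48.23 − 48.7) / 3.95 = 3 × -0.4700 / 3.95
    = -1.4100 / 3.95 ≈ -0.357

-0.357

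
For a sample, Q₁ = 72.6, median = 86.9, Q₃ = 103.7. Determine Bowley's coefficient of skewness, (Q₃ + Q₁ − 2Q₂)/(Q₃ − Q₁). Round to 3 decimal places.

0.080

numerator: Q₃ + Q₁ − 2Q₂ = 103.7 + 72.6 − 2×86.9 = 2.5000
denominator: Q₃ − Q₁ = 103.7 − 72.6 = 31.1000
Bowley skewness = 2.5000 / 31.1000 ≈ 0.080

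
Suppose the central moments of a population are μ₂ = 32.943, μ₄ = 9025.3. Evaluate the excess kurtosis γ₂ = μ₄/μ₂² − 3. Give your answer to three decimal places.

μ₂² = 32.943² = 1085.24125
μ₄/μ₂² = 9025.3 / 1085.24125 = 8.31640
γ₂ = 8.31640 − 3 ≈ 5.316

5.316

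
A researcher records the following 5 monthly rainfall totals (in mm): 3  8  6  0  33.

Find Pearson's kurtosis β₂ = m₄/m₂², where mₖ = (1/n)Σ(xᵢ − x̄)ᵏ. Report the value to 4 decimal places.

x̄ = 10.0000
Σ(xᵢ − x̄)² = 698.0000 ⇒ m₂ = 139.60000
Σ(xᵢ − x̄)⁴ = 292514.0000 ⇒ m₄ = 58502.80000
m₂² = 19488.16000
β₂ = m₄/m₂² = 58502.80000 / 19488.16000 ≈ 3.0020

3.0020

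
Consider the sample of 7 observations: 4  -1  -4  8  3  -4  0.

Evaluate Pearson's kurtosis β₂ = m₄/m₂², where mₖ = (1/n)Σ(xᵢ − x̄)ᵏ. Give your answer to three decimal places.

x̄ = 0.8571
Σ(xᵢ − x̄)² = 116.8571 ⇒ m₂ = 16.69388
Σ(xᵢ − x̄)⁴ = 3847.3178 ⇒ m₄ = 549.61683
m₂² = 278.68555
β₂ = m₄/m₂² = 549.61683 / 278.68555 ≈ 1.972

1.972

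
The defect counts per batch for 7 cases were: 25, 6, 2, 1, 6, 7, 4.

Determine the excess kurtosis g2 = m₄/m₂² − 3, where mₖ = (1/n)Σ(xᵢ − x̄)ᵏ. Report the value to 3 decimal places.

x̄ = 7.2857
Σ(xᵢ − x̄)² = 395.4286 ⇒ m₂ = 56.48980
Σ(xᵢ − x̄)⁴ = 100931.5335 ⇒ m₄ = 14418.79050
m₂² = 3191.09704
g2 = m₄/m₂² − 3 = 4.51844 − 3 ≈ 1.518

1.518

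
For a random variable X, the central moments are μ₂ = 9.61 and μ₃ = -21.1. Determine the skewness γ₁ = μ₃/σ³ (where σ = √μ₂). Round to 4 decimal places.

-0.7083

σ = √μ₂ = √9.61 = 3.10000
σ³ = μ₂^(3/2) = 29.79100
γ₁ = μ₃/σ³ = -21.1 / 29.79100 ≈ -0.7083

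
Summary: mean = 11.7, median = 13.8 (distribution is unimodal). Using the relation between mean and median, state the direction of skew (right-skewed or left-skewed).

mean − median = 11.7 − 13.8 = -2.1
mean < median ⇒ the longer tail is on the left ⇒ left-skewed (negatively skewed).

left-skewed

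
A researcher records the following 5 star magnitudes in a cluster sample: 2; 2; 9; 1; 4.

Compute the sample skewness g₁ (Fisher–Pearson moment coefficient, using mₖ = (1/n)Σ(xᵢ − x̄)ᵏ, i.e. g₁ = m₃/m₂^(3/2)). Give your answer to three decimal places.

x̄ = (2 + 2 + 9 + 1 + 4) / 5 = 3.6000
deviations (xᵢ − x̄): -1.6000, -1.6000, 5.4000, -2.6000, 0.4000
Σ(xᵢ − x̄)² = 41.2000 ⇒ m₂ = 41.2000/5 = 8.24000
Σ(xᵢ − x̄)³ = 131.7600 ⇒ m₃ = 131.7600/5 = 26.35200
m₂^(3/2) = 8.24000^(1.5) = 23.65325
g₁ = m₃ / m₂^(3/2) = 26.35200 / 23.65325 ≈ 1.114

1.114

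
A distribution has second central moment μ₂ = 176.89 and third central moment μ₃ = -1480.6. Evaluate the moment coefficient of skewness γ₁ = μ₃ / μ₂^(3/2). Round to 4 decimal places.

σ = √μ₂ = √176.89 = 13.30000
σ³ = μ₂^(3/2) = 2352.63700
γ₁ = μ₃/σ³ = -1480.6 / 2352.63700 ≈ -0.6293

-0.6293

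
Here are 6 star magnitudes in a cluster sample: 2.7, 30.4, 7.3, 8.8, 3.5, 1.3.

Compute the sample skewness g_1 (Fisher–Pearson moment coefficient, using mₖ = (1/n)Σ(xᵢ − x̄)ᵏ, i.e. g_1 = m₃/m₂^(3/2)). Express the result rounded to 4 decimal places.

x̄ = (2.7 + 30.4 + 7.3 + 8.8 + 3.5 + 1.3) / 6 = 9.0000
deviations (xᵢ − x̄): -6.3000, 21.4000, -1.7000, -0.2000, -5.5000, -7.7000
Σ(xᵢ − x̄)² = 590.1200 ⇒ m₂ = 590.1200/6 = 98.35333
Σ(xᵢ − x̄)³ = 8922.4680 ⇒ m₃ = 8922.4680/6 = 1487.07800
m₂^(3/2) = 98.35333^(1.5) = 975.40196
g_1 = m₃ / m₂^(3/2) = 1487.07800 / 975.40196 ≈ 1.5246

1.5246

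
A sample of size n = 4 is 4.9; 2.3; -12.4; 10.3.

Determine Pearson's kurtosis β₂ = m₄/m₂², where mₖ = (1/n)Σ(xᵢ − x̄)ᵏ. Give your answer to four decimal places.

2.0918

x̄ = 1.2750
Σ(xᵢ − x̄)² = 282.6475 ⇒ m₂ = 70.66188
Σ(xᵢ − x̄)⁴ = 41779.0879 ⇒ m₄ = 10444.77198
m₂² = 4993.10058
β₂ = m₄/m₂² = 10444.77198 / 4993.10058 ≈ 2.0918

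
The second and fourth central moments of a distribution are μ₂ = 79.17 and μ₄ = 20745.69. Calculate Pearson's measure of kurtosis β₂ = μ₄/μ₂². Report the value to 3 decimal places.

μ₂² = 79.17² = 6267.88890
μ₄/μ₂² = 20745.69 / 6267.88890 = 3.30984
β₂ ≈ 3.310

3.310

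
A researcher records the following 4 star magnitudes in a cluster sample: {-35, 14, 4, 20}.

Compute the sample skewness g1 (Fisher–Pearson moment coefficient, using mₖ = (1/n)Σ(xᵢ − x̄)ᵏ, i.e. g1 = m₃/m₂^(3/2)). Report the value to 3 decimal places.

-0.921

x̄ = (-35 + 14 + 4 + 20) / 4 = 0.7500
deviations (xᵢ − x̄): -35.7500, 13.2500, 3.2500, 19.2500
Σ(xᵢ − x̄)² = 1834.7500 ⇒ m₂ = 1834.7500/4 = 458.68750
Σ(xᵢ − x̄)³ = -36196.8750 ⇒ m₃ = -36196.8750/4 = -9049.21875
m₂^(3/2) = 458.68750^(1.5) = 9823.70602
g1 = m₃ / m₂^(3/2) = -9049.21875 / 9823.70602 ≈ -0.921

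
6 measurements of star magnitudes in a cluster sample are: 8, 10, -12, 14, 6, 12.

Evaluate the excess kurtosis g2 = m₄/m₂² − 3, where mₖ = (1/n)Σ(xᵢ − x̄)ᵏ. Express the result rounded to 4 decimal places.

0.5914

x̄ = 6.3333
Σ(xᵢ − x̄)² = 443.3333 ⇒ m₂ = 73.88889
Σ(xᵢ − x̄)⁴ = 117645.1111 ⇒ m₄ = 19607.51852
m₂² = 5459.56790
g2 = m₄/m₂² − 3 = 3.59140 − 3 ≈ 0.5914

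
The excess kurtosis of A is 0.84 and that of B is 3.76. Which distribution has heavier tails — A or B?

B

Higher excess kurtosis ⇒ heavier tails relative to the normal distribution.
0.84 vs 3.76: the larger is 3.76, so B has heavier tails.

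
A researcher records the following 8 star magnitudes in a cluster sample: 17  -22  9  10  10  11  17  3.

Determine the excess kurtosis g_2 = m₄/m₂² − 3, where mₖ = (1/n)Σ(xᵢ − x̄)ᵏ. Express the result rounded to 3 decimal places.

x̄ = 6.8750
Σ(xᵢ − x̄)² = 1094.8750 ⇒ m₂ = 136.85938
Σ(xᵢ − x̄)⁴ = 716910.1504 ⇒ m₄ = 89613.76880
m₂² = 18730.48853
g_2 = m₄/m₂² − 3 = 4.78438 − 3 ≈ 1.784

1.784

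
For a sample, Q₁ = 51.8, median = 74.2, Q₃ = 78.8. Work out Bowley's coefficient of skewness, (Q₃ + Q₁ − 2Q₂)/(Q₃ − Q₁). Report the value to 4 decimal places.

-0.6593

numerator: Q₃ + Q₁ − 2Q₂ = 78.8 + 51.8 − 2×74.2 = -17.8000
denominator: Q₃ − Q₁ = 78.8 − 51.8 = 27.0000
Bowley skewness = -17.8000 / 27.0000 ≈ -0.6593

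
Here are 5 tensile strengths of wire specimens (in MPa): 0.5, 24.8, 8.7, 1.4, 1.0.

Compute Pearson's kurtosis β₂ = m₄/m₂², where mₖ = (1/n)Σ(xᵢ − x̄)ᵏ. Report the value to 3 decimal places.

2.693

x̄ = 7.2800
Σ(xᵢ − x̄)² = 428.9480 ⇒ m₂ = 85.78960
Σ(xᵢ − x̄)⁴ = 99086.4843 ⇒ m₄ = 19817.29685
m₂² = 7359.85547
β₂ = m₄/m₂² = 19817.29685 / 7359.85547 ≈ 2.693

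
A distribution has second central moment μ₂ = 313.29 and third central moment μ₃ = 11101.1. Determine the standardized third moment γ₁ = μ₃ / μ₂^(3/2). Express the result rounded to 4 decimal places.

2.0019

σ = √μ₂ = √313.29 = 17.70000
σ³ = μ₂^(3/2) = 5545.23300
γ₁ = μ₃/σ³ = 11101.1 / 5545.23300 ≈ 2.0019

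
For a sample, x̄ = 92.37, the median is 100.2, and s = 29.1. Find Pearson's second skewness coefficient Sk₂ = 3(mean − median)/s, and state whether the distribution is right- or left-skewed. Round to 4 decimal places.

-0.8072, left-skewed

Sk₂ = 3(92.37 − 100.2) / 29.1 = 3 × -7.8300 / 29.1
    = -23.4900 / 29.1 ≈ -0.8072
Sk₂ < 0 ⇒ mean < median ⇒ left-skewed (negative skew).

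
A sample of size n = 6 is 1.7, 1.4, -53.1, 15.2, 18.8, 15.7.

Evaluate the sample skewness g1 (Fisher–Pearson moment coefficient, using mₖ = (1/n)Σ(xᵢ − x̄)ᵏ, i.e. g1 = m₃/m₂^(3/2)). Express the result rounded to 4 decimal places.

-1.4978

x̄ = (1.7 + 1.4 - 53.1 + 15.2 + 18.8 + 15.7) / 6 = -0.0500
deviations (xᵢ − x̄): 1.7500, 1.4500, -53.0500, 15.2500, 18.8500, 15.7500
Σ(xᵢ − x̄)² = 3655.4150 ⇒ m₂ = 3655.4150/6 = 609.23583
Σ(xᵢ − x̄)³ = -135138.9480 ⇒ m₃ = -135138.9480/6 = -22523.15800
m₂^(3/2) = 609.23583^(1.5) = 15037.58720
g1 = m₃ / m₂^(3/2) = -22523.15800 / 15037.58720 ≈ -1.4978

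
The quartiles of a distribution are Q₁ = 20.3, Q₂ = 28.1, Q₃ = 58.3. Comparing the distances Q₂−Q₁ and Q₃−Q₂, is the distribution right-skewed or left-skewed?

Q₂ − Q₁ = 7.8;  Q₃ − Q₂ = 30.2
Q₃ − Q₂ > Q₂ − Q₁ ⇒ the upper half is more spread out ⇒ right-skewed.

right-skewed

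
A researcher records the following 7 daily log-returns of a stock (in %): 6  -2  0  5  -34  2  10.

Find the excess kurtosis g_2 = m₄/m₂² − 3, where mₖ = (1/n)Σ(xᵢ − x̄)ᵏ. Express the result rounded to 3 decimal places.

1.523

x̄ = -1.8571
Σ(xᵢ − x̄)² = 1300.8571 ⇒ m₂ = 185.83673
Σ(xᵢ − x̄)⁴ = 1093447.7259 ⇒ m₄ = 156206.81799
m₂² = 34535.29196
g_2 = m₄/m₂² − 3 = 4.52311 − 3 ≈ 1.523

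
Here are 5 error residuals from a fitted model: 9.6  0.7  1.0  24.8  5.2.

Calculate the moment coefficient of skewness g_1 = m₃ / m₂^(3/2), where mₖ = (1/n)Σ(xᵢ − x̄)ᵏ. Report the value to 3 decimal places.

1.051

x̄ = (9.6 + 0.7 + 1.0 + 24.8 + 5.2) / 5 = 8.2600
deviations (xᵢ − x̄): 1.3400, -7.5600, -7.2600, 16.5400, -3.0600
Σ(xᵢ − x̄)² = 394.5920 ⇒ m₂ = 394.5920/5 = 78.91840
Σ(xᵢ − x̄)³ = 3683.8894 ⇒ m₃ = 3683.8894/5 = 736.77787
m₂^(3/2) = 78.91840^(1.5) = 701.07972
g_1 = m₃ / m₂^(3/2) = 736.77787 / 701.07972 ≈ 1.051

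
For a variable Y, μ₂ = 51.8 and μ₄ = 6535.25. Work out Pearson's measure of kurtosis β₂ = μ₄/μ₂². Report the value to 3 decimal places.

μ₂² = 51.8² = 2683.24000
μ₄/μ₂² = 6535.25 / 2683.24000 = 2.43558
β₂ ≈ 2.436

2.436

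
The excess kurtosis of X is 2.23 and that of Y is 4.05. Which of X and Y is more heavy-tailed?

Higher excess kurtosis ⇒ heavier tails relative to the normal distribution.
2.23 vs 4.05: the larger is 4.05, so Y has heavier tails.

Y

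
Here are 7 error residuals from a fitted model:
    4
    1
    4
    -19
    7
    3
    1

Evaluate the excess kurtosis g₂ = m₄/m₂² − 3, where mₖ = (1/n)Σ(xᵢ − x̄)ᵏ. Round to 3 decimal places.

x̄ = 0.1429
Σ(xᵢ − x̄)² = 452.8571 ⇒ m₂ = 64.69388
Σ(xᵢ − x̄)⁴ = 137006.1749 ⇒ m₄ = 19572.31070
m₂² = 4185.29779
g₂ = m₄/m₂² − 3 = 4.67644 − 3 ≈ 1.676

1.676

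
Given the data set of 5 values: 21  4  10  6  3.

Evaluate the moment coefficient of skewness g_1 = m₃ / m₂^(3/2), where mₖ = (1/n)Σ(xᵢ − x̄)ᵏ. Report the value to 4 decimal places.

1.0583

x̄ = (21 + 4 + 10 + 6 + 3) / 5 = 8.8000
deviations (xᵢ − x̄): 12.2000, -4.8000, 1.2000, -2.8000, -5.8000
Σ(xᵢ − x̄)² = 214.8000 ⇒ m₂ = 214.8000/5 = 42.96000
Σ(xᵢ − x̄)³ = 1489.9200 ⇒ m₃ = 1489.9200/5 = 297.98400
m₂^(3/2) = 42.96000^(1.5) = 281.57650
g_1 = m₃ / m₂^(3/2) = 297.98400 / 281.57650 ≈ 1.0583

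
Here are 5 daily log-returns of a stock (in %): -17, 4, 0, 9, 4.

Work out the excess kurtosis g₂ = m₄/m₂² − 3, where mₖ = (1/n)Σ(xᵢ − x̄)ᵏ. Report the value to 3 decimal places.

x̄ = 0.0000
Σ(xᵢ − x̄)² = 402.0000 ⇒ m₂ = 80.40000
Σ(xᵢ − x̄)⁴ = 90594.0000 ⇒ m₄ = 18118.80000
m₂² = 6464.16000
g₂ = m₄/m₂² − 3 = 2.80296 − 3 ≈ -0.197

-0.197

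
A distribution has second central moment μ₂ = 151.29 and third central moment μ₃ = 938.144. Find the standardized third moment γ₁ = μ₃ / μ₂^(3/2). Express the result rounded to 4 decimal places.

σ = √μ₂ = √151.29 = 12.30000
σ³ = μ₂^(3/2) = 1860.86700
γ₁ = μ₃/σ³ = 938.144 / 1860.86700 ≈ 0.5041

0.5041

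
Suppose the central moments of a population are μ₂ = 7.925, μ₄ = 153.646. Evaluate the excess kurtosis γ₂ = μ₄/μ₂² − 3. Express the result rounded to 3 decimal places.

μ₂² = 7.925² = 62.80563
μ₄/μ₂² = 153.646 / 62.80563 = 2.44637
γ₂ = 2.44637 − 3 ≈ -0.554

-0.554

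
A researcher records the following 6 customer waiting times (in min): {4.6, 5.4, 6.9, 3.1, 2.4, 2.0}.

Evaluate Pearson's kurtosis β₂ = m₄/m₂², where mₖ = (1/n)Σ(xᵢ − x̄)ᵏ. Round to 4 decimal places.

x̄ = 4.0667
Σ(xᵢ − x̄)² = 18.0733 ⇒ m₂ = 3.01222
Σ(xᵢ − x̄)⁴ = 94.5182 ⇒ m₄ = 15.75304
m₂² = 9.07348
β₂ = m₄/m₂² = 15.75304 / 9.07348 ≈ 1.7362

1.7362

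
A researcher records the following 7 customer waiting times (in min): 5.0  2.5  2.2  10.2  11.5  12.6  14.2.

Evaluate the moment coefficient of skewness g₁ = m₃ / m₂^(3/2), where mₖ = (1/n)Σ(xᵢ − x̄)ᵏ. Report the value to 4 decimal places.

-0.2037

x̄ = (5.0 + 2.5 + 2.2 + 10.2 + 11.5 + 12.6 + 14.2) / 7 = 8.3143
deviations (xᵢ − x̄): -3.3143, -5.8143, -6.1143, 1.8857, 3.1857, 4.2857, 5.8857
Σ(xᵢ − x̄)² = 148.8886 ⇒ m₂ = 148.8886/7 = 21.26980
Σ(xᵢ − x̄)³ = -139.8980 ⇒ m₃ = -139.8980/7 = -19.98542
m₂^(3/2) = 21.26980^(1.5) = 98.09457
g₁ = m₃ / m₂^(3/2) = -19.98542 / 98.09457 ≈ -0.2037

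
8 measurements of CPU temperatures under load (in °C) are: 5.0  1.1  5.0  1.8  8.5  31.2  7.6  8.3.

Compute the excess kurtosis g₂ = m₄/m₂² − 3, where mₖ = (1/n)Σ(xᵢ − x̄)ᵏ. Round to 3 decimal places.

2.233

x̄ = 8.5625
Σ(xᵢ − x̄)² = 640.2588 ⇒ m₂ = 80.03234
Σ(xᵢ − x̄)⁴ = 268127.1907 ⇒ m₄ = 33515.89884
m₂² = 6405.17605
g₂ = m₄/m₂² − 3 = 5.23263 − 3 ≈ 2.233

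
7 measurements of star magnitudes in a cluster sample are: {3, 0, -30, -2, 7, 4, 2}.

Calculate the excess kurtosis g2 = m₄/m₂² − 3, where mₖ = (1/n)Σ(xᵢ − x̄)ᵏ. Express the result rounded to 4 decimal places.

x̄ = -2.2857
Σ(xᵢ − x̄)² = 945.4286 ⇒ m₂ = 135.06122
Σ(xᵢ − x̄)⁴ = 600090.3499 ⇒ m₄ = 85727.19284
m₂² = 18241.53436
g2 = m₄/m₂² − 3 = 4.69956 − 3 ≈ 1.6996

1.6996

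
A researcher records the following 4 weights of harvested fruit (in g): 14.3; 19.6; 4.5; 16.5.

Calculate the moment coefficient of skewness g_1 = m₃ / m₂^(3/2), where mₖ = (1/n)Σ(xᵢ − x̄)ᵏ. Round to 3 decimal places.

x̄ = (14.3 + 19.6 + 4.5 + 16.5) / 4 = 13.7250
deviations (xᵢ − x̄): 0.5750, 5.8750, -9.2250, 2.7750
Σ(xᵢ − x̄)² = 127.6475 ⇒ m₂ = 127.6475/4 = 31.91188
Σ(xᵢ − x̄)³ = -560.7146 ⇒ m₃ = -560.7146/4 = -140.17866
m₂^(3/2) = 31.91188^(1.5) = 180.27209
g_1 = m₃ / m₂^(3/2) = -140.17866 / 180.27209 ≈ -0.778

-0.778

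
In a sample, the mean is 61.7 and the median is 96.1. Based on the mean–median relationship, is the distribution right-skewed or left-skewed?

left-skewed

mean − median = 61.7 − 96.1 = -34.4
mean < median ⇒ the longer tail is on the left ⇒ left-skewed (negatively skewed).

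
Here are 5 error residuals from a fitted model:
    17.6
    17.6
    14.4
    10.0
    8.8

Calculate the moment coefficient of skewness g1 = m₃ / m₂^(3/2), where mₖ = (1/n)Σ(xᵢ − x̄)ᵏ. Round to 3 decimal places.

-0.178

x̄ = (17.6 + 17.6 + 14.4 + 10.0 + 8.8) / 5 = 13.6800
deviations (xᵢ − x̄): 3.9200, 3.9200, 0.7200, -3.6800, -4.8800
Σ(xᵢ − x̄)² = 68.6080 ⇒ m₂ = 68.6080/5 = 13.72160
Σ(xᵢ − x̄)³ = -45.2045 ⇒ m₃ = -45.2045/5 = -9.04090
m₂^(3/2) = 13.72160^(1.5) = 50.82848
g1 = m₃ / m₂^(3/2) = -9.04090 / 50.82848 ≈ -0.178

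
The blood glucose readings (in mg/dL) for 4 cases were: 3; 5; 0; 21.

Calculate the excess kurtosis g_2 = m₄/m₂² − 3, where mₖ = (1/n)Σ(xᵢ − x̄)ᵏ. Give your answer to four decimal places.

-0.7824

x̄ = 7.2500
Σ(xᵢ − x̄)² = 264.7500 ⇒ m₂ = 66.18750
Σ(xᵢ − x̄)⁴ = 38859.3281 ⇒ m₄ = 9714.83203
m₂² = 4380.78516
g_2 = m₄/m₂² − 3 = 2.21760 − 3 ≈ -0.7824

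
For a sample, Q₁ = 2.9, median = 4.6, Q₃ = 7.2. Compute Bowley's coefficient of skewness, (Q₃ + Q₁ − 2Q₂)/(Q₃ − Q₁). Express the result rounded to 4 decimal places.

0.2093

numerator: Q₃ + Q₁ − 2Q₂ = 7.2 + 2.9 − 2×4.6 = 0.9000
denominator: Q₃ − Q₁ = 7.2 − 2.9 = 4.3000
Bowley skewness = 0.9000 / 4.3000 ≈ 0.2093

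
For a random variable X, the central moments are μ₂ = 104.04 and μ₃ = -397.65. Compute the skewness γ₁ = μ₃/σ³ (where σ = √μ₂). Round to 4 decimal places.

σ = √μ₂ = √104.04 = 10.20000
σ³ = μ₂^(3/2) = 1061.20800
γ₁ = μ₃/σ³ = -397.65 / 1061.20800 ≈ -0.3747

-0.3747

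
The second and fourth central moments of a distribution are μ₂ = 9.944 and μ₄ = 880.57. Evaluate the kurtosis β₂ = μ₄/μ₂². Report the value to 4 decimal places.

8.9052

μ₂² = 9.944² = 98.88314
μ₄/μ₂² = 880.57 / 98.88314 = 8.90516
β₂ ≈ 8.9052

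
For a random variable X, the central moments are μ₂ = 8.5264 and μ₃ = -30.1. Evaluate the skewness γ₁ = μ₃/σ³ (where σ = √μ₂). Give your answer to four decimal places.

σ = √μ₂ = √8.5264 = 2.92000
σ³ = μ₂^(3/2) = 24.89709
γ₁ = μ₃/σ³ = -30.1 / 24.89709 ≈ -1.2090

-1.2090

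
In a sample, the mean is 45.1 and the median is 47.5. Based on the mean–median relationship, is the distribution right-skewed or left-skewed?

mean − median = 45.1 − 47.5 = -2.4
mean < median ⇒ the longer tail is on the left ⇒ left-skewed (negatively skewed).

left-skewed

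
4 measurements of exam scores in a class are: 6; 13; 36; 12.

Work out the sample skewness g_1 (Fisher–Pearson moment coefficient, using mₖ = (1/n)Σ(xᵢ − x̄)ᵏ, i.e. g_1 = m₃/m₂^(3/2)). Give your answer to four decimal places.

0.9590

x̄ = (6 + 13 + 36 + 12) / 4 = 16.7500
deviations (xᵢ − x̄): -10.7500, -3.7500, 19.2500, -4.7500
Σ(xᵢ − x̄)² = 522.7500 ⇒ m₂ = 522.7500/4 = 130.68750
Σ(xᵢ − x̄)³ = 5731.1250 ⇒ m₃ = 5731.1250/4 = 1432.78125
m₂^(3/2) = 130.68750^(1.5) = 1494.00164
g_1 = m₃ / m₂^(3/2) = 1432.78125 / 1494.00164 ≈ 0.9590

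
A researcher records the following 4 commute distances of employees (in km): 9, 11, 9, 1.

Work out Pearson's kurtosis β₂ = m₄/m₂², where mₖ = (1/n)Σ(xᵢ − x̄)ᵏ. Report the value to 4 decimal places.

x̄ = 7.5000
Σ(xᵢ − x̄)² = 59.0000 ⇒ m₂ = 14.75000
Σ(xᵢ − x̄)⁴ = 1945.2500 ⇒ m₄ = 486.31250
m₂² = 217.56250
β₂ = m₄/m₂² = 486.31250 / 217.56250 ≈ 2.2353

2.2353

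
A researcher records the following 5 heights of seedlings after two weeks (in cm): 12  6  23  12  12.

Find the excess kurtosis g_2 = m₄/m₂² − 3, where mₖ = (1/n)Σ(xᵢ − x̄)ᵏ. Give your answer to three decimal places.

-0.316

x̄ = 13.0000
Σ(xᵢ − x̄)² = 152.0000 ⇒ m₂ = 30.40000
Σ(xᵢ − x̄)⁴ = 12404.0000 ⇒ m₄ = 2480.80000
m₂² = 924.16000
g_2 = m₄/m₂² − 3 = 2.68438 − 3 ≈ -0.316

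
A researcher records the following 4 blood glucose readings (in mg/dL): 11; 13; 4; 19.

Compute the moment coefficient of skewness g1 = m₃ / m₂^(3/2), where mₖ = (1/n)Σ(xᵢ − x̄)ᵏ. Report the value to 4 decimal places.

-0.1348

x̄ = (11 + 13 + 4 + 19) / 4 = 11.7500
deviations (xᵢ − x̄): -0.7500, 1.2500, -7.7500, 7.2500
Σ(xᵢ − x̄)² = 114.7500 ⇒ m₂ = 114.7500/4 = 28.68750
Σ(xᵢ − x̄)³ = -82.8750 ⇒ m₃ = -82.8750/4 = -20.71875
m₂^(3/2) = 28.68750^(1.5) = 153.65230
g1 = m₃ / m₂^(3/2) = -20.71875 / 153.65230 ≈ -0.1348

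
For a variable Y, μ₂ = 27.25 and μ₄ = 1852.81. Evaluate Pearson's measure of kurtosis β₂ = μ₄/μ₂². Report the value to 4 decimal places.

μ₂² = 27.25² = 742.56250
μ₄/μ₂² = 1852.81 / 742.56250 = 2.49516
β₂ ≈ 2.4952

2.4952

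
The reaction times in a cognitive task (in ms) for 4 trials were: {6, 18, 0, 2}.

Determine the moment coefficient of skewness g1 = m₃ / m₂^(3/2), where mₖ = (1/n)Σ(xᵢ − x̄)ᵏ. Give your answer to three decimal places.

x̄ = (6 + 18 + 0 + 2) / 4 = 6.5000
deviations (xᵢ − x̄): -0.5000, 11.5000, -6.5000, -4.5000
Σ(xᵢ − x̄)² = 195.0000 ⇒ m₂ = 195.0000/4 = 48.75000
Σ(xᵢ − x̄)³ = 1155.0000 ⇒ m₃ = 1155.0000/4 = 288.75000
m₂^(3/2) = 48.75000^(1.5) = 340.37835
g1 = m₃ / m₂^(3/2) = 288.75000 / 340.37835 ≈ 0.848

0.848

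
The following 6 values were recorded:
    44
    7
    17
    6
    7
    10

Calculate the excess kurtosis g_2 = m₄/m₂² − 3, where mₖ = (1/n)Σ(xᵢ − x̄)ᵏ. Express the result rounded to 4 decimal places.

0.6490

x̄ = 15.1667
Σ(xᵢ − x̄)² = 1078.8333 ⇒ m₂ = 179.80556
Σ(xᵢ − x̄)⁴ = 707842.1528 ⇒ m₄ = 117973.69213
m₂² = 32330.03781
g_2 = m₄/m₂² − 3 = 3.64904 − 3 ≈ 0.6490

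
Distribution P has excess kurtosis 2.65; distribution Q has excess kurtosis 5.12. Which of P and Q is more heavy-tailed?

Q

Higher excess kurtosis ⇒ heavier tails relative to the normal distribution.
2.65 vs 5.12: the larger is 5.12, so Q has heavier tails.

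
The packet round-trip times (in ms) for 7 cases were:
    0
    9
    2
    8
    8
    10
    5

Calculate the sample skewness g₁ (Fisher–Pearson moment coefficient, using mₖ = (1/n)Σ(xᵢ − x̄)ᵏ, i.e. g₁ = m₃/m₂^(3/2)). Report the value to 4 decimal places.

x̄ = (0 + 9 + 2 + 8 + 8 + 10 + 5) / 7 = 6.0000
deviations (xᵢ − x̄): -6.0000, 3.0000, -4.0000, 2.0000, 2.0000, 4.0000, -1.0000
Σ(xᵢ − x̄)² = 86.0000 ⇒ m₂ = 86.0000/7 = 12.28571
Σ(xᵢ − x̄)³ = -174.0000 ⇒ m₃ = -174.0000/7 = -24.85714
m₂^(3/2) = 12.28571^(1.5) = 43.06264
g₁ = m₃ / m₂^(3/2) = -24.85714 / 43.06264 ≈ -0.5772

-0.5772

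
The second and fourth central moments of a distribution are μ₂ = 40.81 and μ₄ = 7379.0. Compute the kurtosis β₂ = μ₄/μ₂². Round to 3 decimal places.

4.431

μ₂² = 40.81² = 1665.45610
μ₄/μ₂² = 7379.0 / 1665.45610 = 4.43062
β₂ ≈ 4.431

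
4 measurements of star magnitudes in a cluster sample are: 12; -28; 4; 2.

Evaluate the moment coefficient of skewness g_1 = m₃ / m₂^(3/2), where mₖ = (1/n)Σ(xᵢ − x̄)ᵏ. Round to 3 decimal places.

-0.939

x̄ = (12 - 28 + 4 + 2) / 4 = -2.5000
deviations (xᵢ − x̄): 14.5000, -25.5000, 6.5000, 4.5000
Σ(xᵢ − x̄)² = 923.0000 ⇒ m₂ = 923.0000/4 = 230.75000
Σ(xᵢ − x̄)³ = -13167.0000 ⇒ m₃ = -13167.0000/4 = -3291.75000
m₂^(3/2) = 230.75000^(1.5) = 3505.19808
g_1 = m₃ / m₂^(3/2) = -3291.75000 / 3505.19808 ≈ -0.939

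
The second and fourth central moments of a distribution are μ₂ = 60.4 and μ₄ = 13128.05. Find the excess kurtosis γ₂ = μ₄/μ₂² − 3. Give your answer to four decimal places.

0.5985

μ₂² = 60.4² = 3648.16000
μ₄/μ₂² = 13128.05 / 3648.16000 = 3.59854
γ₂ = 3.59854 − 3 ≈ 0.5985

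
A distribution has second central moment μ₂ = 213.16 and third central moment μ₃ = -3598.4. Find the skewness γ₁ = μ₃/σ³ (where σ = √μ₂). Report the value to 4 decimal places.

-1.1562

σ = √μ₂ = √213.16 = 14.60000
σ³ = μ₂^(3/2) = 3112.13600
γ₁ = μ₃/σ³ = -3598.4 / 3112.13600 ≈ -1.1562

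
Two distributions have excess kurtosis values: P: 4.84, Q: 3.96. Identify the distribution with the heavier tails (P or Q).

Higher excess kurtosis ⇒ heavier tails relative to the normal distribution.
4.84 vs 3.96: the larger is 4.84, so P has heavier tails.

P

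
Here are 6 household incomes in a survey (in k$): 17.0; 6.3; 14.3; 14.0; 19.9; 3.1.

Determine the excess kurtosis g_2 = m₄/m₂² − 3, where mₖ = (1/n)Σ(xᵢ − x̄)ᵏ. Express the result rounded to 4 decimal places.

-1.2452

x̄ = 12.4333
Σ(xᵢ − x̄)² = 207.2733 ⇒ m₂ = 34.54556
Σ(xᵢ − x̄)⁴ = 12564.7028 ⇒ m₄ = 2094.11713
m₂² = 1193.39541
g_2 = m₄/m₂² − 3 = 1.75476 − 3 ≈ -1.2452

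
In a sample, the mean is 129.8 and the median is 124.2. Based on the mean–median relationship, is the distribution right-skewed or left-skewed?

right-skewed

mean − median = 129.8 − 124.2 = 5.6
mean > median ⇒ the longer tail is on the right ⇒ right-skewed (positively skewed).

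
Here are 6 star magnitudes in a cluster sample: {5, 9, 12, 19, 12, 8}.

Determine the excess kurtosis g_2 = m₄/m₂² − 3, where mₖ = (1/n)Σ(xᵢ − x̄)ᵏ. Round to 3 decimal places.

x̄ = 10.8333
Σ(xᵢ − x̄)² = 114.8333 ⇒ m₂ = 19.13889
Σ(xᵢ − x̄)⁴ = 5685.4861 ⇒ m₄ = 947.58102
m₂² = 366.29707
g_2 = m₄/m₂² − 3 = 2.58692 − 3 ≈ -0.413

-0.413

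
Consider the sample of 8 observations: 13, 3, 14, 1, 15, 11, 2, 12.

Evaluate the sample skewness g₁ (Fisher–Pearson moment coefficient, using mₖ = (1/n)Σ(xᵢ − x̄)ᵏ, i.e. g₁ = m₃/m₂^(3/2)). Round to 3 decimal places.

x̄ = (13 + 3 + 14 + 1 + 15 + 11 + 2 + 12) / 8 = 8.8750
deviations (xᵢ − x̄): 4.1250, -5.8750, 5.1250, -7.8750, 6.1250, 2.1250, -6.8750, 3.1250
Σ(xᵢ − x̄)² = 238.8750 ⇒ m₂ = 238.8750/8 = 29.85938
Σ(xᵢ − x̄)³ = -541.4063 ⇒ m₃ = -541.4063/8 = -67.67578
m₂^(3/2) = 29.85938^(1.5) = 163.16277
g₁ = m₃ / m₂^(3/2) = -67.67578 / 163.16277 ≈ -0.415

-0.415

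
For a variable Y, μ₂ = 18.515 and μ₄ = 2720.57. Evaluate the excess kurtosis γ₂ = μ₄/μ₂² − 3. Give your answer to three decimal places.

μ₂² = 18.515² = 342.80523
μ₄/μ₂² = 2720.57 / 342.80523 = 7.93620
γ₂ = 7.93620 − 3 ≈ 4.936

4.936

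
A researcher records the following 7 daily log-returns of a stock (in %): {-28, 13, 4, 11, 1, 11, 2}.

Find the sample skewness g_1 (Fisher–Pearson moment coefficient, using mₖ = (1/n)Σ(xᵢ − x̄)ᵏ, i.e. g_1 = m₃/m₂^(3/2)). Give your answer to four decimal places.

-1.5639

x̄ = (-28 + 13 + 4 + 11 + 1 + 11 + 2) / 7 = 2.0000
deviations (xᵢ − x̄): -30.0000, 11.0000, 2.0000, 9.0000, -1.0000, 9.0000, 0.0000
Σ(xᵢ − x̄)² = 1188.0000 ⇒ m₂ = 1188.0000/7 = 169.71429
Σ(xᵢ − x̄)³ = -24204.0000 ⇒ m₃ = -24204.0000/7 = -3457.71429
m₂^(3/2) = 169.71429^(1.5) = 2210.94328
g_1 = m₃ / m₂^(3/2) = -3457.71429 / 2210.94328 ≈ -1.5639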